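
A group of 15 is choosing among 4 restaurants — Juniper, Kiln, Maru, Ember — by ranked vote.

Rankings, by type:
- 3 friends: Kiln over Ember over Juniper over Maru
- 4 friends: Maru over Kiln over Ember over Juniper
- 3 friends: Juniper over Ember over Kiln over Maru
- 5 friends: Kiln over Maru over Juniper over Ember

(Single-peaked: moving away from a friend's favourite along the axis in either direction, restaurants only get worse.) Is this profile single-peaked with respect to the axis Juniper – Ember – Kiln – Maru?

Axis positions: Juniper=1, Ember=2, Kiln=3, Maru=4.
Type 1 (peak Kiln at position 3): ranking walks positions 3-2-1-4, expanding outward from the peak — single-peaked.
Type 2 (peak Maru at position 4): ranking walks positions 4-3-2-1, expanding outward from the peak — single-peaked.
Type 3 (peak Juniper at position 1): ranking walks positions 1-2-3-4, expanding outward from the peak — single-peaked.
Type 4: ranking walks positions 3-4-1-2; Juniper is ranked above Ember even though Ember lies between Juniper and the peak Kiln on the axis — preferences dip and rise again. Not single-peaked.
Type 4 violates single-peakedness, so the profile is not single-peaked on this axis.

no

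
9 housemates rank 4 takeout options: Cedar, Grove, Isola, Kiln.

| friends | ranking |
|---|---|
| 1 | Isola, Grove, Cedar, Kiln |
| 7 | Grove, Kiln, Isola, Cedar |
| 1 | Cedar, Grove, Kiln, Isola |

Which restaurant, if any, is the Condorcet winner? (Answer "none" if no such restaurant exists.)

Check each pair by majority over 9 ballots:
Cedar–Grove: Grove 8–1.
Cedar vs Isola: Cedar is ranked higher on 1 ballot, Isola on 8. Isola wins 8–1.
Cedar vs Kiln: Kiln, 7–2.
Grove vs Isola: Grove preferred on 7+1 = 8 ballots; Grove wins 8–1.
Grove vs Kiln: 1+7+1 = 9 for Grove, 0 for Kiln — Grove by 9–0.
Isola vs Kiln: Kiln, 8–1.
Grove wins every pairwise contest, so Grove is the Condorcet winner.

Grove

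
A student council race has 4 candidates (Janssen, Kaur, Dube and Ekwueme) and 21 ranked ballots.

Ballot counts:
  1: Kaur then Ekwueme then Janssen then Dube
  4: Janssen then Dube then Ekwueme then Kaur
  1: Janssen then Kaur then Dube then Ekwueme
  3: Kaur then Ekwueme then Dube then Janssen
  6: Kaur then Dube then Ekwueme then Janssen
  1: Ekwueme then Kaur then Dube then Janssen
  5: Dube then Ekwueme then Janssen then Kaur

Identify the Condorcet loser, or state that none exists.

Head-to-head results (21 voters):
Janssen vs Kaur: Janssen preferred on 4+1+5 = 10 ballots; Kaur wins 11–10.
Janssen vs Dube: Janssen is ranked higher on 1+4+1 = 6 ballots, Dube on 15. Dube wins 15–6.
Janssen vs Ekwueme: Ekwueme, 16–5.
Kaur vs Dube: 12 to 9, Kaur.
Kaur vs Ekwueme: Kaur preferred on 1+1+3+6 = 11 ballots; Kaur wins 11–10.
Dube vs Ekwueme: Dube preferred on 4+1+6+5 = 16 ballots; Dube wins 16–5.
Janssen loses to every other candidate — it is the Condorcet loser.

Janssen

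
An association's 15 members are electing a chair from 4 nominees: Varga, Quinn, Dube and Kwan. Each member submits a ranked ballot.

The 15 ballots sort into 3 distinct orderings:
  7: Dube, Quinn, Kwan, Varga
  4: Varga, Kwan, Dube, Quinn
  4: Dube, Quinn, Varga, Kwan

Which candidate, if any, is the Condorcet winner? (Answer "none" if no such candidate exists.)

Dube

Check each pair by majority over 15 ballots:
Varga vs Quinn: Quinn wins 11–4.
Varga vs Dube: Dube wins 11–4.
Varga–Kwan: Varga 8–7.
Quinn vs Dube: Quinn is ranked higher on 0 ballots, Dube on 15. Dube wins 15–0.
Quinn vs Kwan: Quinn is ranked higher on 7+4 = 11 ballots, Kwan on 4. Quinn wins 11–4.
Dube vs Kwan: Dube preferred on 7+4 = 11 ballots; Dube wins 11–4.
Dube beats each of Varga, Quinn, Kwan — Dube is the Condorcet winner.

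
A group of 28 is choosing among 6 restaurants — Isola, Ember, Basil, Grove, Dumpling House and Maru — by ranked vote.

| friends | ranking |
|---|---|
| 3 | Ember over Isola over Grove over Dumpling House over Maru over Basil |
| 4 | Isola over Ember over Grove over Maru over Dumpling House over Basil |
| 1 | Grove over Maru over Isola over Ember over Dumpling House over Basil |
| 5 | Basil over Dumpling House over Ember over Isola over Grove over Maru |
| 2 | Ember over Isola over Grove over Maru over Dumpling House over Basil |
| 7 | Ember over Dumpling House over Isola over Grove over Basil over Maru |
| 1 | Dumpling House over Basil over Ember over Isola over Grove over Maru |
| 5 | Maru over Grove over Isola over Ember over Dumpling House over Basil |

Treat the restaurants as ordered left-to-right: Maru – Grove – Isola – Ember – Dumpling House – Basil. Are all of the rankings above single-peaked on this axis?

Axis positions: Maru=1, Grove=2, Isola=3, Ember=4, Dumpling House=5, Basil=6.
Faction 1 (peak Ember at position 4): ranking walks positions 4-3-2-5-1-6, expanding outward from the peak — single-peaked.
Faction 2 (peak Isola at position 3): ranking walks positions 3-4-2-1-5-6, expanding outward from the peak — single-peaked.
Faction 3 (peak Grove at position 2): ranking walks positions 2-1-3-4-5-6, expanding outward from the peak — single-peaked.
Faction 4 (peak Basil at position 6): ranking walks positions 6-5-4-3-2-1, expanding outward from the peak — single-peaked.
Faction 5 (peak Ember at position 4): ranking walks positions 4-3-2-1-5-6, expanding outward from the peak — single-peaked.
Faction 6 (peak Ember at position 4): ranking walks positions 4-5-3-2-6-1, expanding outward from the peak — single-peaked.
Faction 7 (peak Dumpling House at position 5): ranking walks positions 5-6-4-3-2-1, expanding outward from the peak — single-peaked.
Faction 8 (peak Maru at position 1): ranking walks positions 1-2-3-4-5-6, expanding outward from the peak — single-peaked.
Every ranking is single-peaked on this axis.

yes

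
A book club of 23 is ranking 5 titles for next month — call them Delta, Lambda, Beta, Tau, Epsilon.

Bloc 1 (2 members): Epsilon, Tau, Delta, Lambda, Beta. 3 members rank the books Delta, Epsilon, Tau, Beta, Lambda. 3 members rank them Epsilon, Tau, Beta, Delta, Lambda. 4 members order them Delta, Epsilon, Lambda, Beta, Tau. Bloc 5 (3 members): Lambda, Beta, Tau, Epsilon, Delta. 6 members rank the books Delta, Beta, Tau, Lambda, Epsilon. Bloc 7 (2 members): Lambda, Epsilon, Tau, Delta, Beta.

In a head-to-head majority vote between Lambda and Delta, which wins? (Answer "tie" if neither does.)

Delta

Ballots ranking Lambda above Delta: 3 + 2 = 5.
Ballots ranking Delta above Lambda: 23 − 5 = 18.
Delta wins the head-to-head 18–5.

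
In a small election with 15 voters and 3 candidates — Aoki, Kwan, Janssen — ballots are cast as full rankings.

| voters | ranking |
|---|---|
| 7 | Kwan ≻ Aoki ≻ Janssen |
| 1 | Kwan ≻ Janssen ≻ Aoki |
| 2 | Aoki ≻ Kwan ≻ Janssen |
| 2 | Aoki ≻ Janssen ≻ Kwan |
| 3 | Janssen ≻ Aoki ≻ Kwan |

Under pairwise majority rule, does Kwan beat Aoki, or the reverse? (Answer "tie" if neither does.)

Kwan

Ballots ranking Kwan above Aoki: 7 + 1 = 8.
Ballots ranking Aoki above Kwan: 15 − 8 = 7.
Kwan wins the head-to-head 8–7.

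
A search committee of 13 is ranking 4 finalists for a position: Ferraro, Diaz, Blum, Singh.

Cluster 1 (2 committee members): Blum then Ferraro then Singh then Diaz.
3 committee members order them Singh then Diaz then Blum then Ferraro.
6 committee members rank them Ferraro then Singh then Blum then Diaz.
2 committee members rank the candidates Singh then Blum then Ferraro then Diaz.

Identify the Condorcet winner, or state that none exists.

Head-to-head results (13 committee members):
Ferraro vs Diaz: Ferraro preferred on 2+6+2 = 10 ballots; Ferraro wins 10–3.
Ferraro vs Blum: Ferraro is ranked higher on 6 ballots, Blum on 7. Blum wins 7–6.
Ferraro vs Singh: Ferraro preferred on 2+6 = 8 ballots; Ferraro wins 8–5.
Diaz vs Blum: 3 to 10, Blum.
Diaz vs Singh: Diaz is ranked higher on 0 ballots, Singh on 13. Singh wins 13–0.
Blum vs Singh: Blum preferred on 2 ballots; Singh wins 11–2.
Every candidate loses at least once (Ferraro loses to Blum; Diaz loses to Ferraro; Blum loses to Singh; Singh loses to Ferraro). The majority relation contains the cycle Ferraro → Singh → Blum → Ferraro, so there is no Condorcet winner.

none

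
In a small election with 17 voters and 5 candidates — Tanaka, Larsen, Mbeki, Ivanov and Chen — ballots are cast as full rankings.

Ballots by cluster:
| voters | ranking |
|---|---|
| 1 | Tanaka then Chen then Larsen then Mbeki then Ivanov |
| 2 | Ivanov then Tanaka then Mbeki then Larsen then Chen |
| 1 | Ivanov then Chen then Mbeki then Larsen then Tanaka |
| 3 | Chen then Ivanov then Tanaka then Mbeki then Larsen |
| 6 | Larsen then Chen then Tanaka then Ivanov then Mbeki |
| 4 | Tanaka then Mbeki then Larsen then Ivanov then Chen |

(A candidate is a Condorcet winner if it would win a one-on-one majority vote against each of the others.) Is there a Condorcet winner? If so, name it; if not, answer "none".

Pairwise majorities:
Tanaka vs Larsen: 10 to 7, Tanaka.
Tanaka vs Mbeki: 1+2+3+6+4 = 16 for Tanaka, 1 for Mbeki — Tanaka by 16–1.
Tanaka vs Ivanov: Tanaka is ranked higher on 1+6+4 = 11 ballots, Ivanov on 6. Tanaka wins 11–6.
Tanaka vs Chen: Chen wins 10–7.
Larsen vs Mbeki: Mbeki wins 10–7.
Larsen vs Ivanov: Larsen wins 11–6.
Larsen vs Chen: 12 to 5, Larsen.
Mbeki vs Ivanov: Mbeki is ranked higher on 1+4 = 5 ballots, Ivanov on 12. Ivanov wins 12–5.
Mbeki vs Chen: Chen, 11–6.
Ivanov vs Chen: Ivanov is ranked higher on 2+1+4 = 7 ballots, Chen on 10. Chen wins 10–7.
Every candidate loses at least once (Tanaka loses to Chen; Larsen loses to Tanaka; Mbeki loses to Tanaka; Ivanov loses to Tanaka; Chen loses to Larsen). The majority relation contains the cycle Tanaka > Larsen > Chen > Tanaka, so there is no Condorcet winner.

none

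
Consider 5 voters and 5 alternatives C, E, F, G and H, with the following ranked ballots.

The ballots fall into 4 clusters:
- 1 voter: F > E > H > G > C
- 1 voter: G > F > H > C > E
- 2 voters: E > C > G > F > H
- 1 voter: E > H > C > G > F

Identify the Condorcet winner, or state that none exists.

Check each pair by majority over 5 ballots:
C–E: E 4–1.
C vs F: C wins 3–2.
C vs G: C wins 3–2.
C–H: H 3–2.
E vs F: E, 3–2.
E vs G: E, 4–1.
E vs H: E, 4–1.
F vs G: G, 4–1.
F vs H: F, 4–1.
G vs H: G wins 3–2.
Only E has no losses; E is the Condorcet winner.

E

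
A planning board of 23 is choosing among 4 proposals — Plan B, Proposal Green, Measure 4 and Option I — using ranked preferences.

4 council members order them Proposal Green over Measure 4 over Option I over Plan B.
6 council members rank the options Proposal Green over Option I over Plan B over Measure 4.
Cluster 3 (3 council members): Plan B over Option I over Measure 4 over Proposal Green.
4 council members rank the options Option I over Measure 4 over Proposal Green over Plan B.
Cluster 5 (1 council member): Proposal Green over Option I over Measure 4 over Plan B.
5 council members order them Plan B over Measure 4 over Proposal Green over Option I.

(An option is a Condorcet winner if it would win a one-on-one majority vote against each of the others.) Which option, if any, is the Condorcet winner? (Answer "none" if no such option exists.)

none

Check each pair by majority over 23 ballots:
Plan B vs Proposal Green: Plan B preferred on 3+5 = 8 ballots; Proposal Green wins 15–8.
Plan B vs Measure 4: 14 to 9, Plan B.
Plan B vs Option I: 3+5 = 8 for Plan B, 15 for Option I — Option I by 15–8.
Proposal Green vs Measure 4: Proposal Green preferred on 4+6+1 = 11 ballots; Measure 4 wins 12–11.
Proposal Green vs Option I: 4+6+1+5 = 16 for Proposal Green, 7 for Option I — Proposal Green by 16–7.
Measure 4 vs Option I: Measure 4 is ranked higher on 4+5 = 9 ballots, Option I on 14. Option I wins 14–9.
No option is unbeaten: Plan B loses to Proposal Green; Proposal Green loses to Measure 4; Measure 4 loses to Plan B; Option I loses to Proposal Green. In particular Plan B beats Measure 4 beats Proposal Green beats Plan B is a majority cycle — no Condorcet winner exists.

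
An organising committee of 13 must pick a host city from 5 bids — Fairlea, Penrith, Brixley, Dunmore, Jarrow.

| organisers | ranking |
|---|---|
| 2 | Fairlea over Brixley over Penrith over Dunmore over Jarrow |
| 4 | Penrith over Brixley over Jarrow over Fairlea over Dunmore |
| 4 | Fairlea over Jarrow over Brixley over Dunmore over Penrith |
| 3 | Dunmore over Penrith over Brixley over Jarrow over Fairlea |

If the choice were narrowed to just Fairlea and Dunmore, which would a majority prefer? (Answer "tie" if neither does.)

Ballots ranking Fairlea above Dunmore: 2 + 4 + 4 = 10.
Ballots ranking Dunmore above Fairlea: 13 − 10 = 3.
Fairlea wins the head-to-head 10–3.

Fairlea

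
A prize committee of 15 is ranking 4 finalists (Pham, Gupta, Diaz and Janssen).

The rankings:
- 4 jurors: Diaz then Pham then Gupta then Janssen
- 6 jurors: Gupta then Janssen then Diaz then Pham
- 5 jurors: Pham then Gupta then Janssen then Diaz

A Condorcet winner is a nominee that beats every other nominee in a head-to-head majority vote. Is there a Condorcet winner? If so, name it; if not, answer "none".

Check each pair by majority over 15 ballots:
Pham vs Gupta: Pham, 9–6.
Pham–Diaz: Diaz 10–5.
Pham vs Janssen: Pham wins 9–6.
Gupta–Diaz: Gupta 11–4.
Gupta vs Janssen: Gupta wins 15–0.
Diaz–Janssen: Janssen 11–4.
Each nominee drops at least one matchup (Pham loses to Diaz; Gupta loses to Pham; Diaz loses to Gupta; Janssen loses to Pham); the cycle Pham beats Gupta beats Diaz beats Pham rules out a Condorcet winner.

none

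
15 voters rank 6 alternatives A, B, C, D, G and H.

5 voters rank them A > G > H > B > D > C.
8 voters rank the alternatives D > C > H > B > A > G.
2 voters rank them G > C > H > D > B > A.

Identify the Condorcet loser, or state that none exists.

Pairwise majorities:
A vs B: 5 for A, 10 for B — B by 10–5.
A–C: C 10–5.
A vs D: 5 for A, 10 for D — D by 10–5.
A vs G: A, 13–2.
A vs H: 5 for A, 10 for H — H by 10–5.
B vs C: 5 for B, 10 for C — C by 10–5.
B vs D: 5 to 10, D.
B vs G: B, 8–7.
B vs H: H, 15–0.
C vs D: D, 13–2.
C vs G: C preferred on 8 ballots; C wins 8–7.
C vs H: 8+2 = 10 for C, 5 for H — C by 10–5.
D vs G: D preferred on 8 ballots; D wins 8–7.
D vs H: D preferred on 8 ballots; D wins 8–7.
G vs H: G is ranked higher on 5+2 = 7 ballots, H on 8. H wins 8–7.
Only G has no wins; G is the Condorcet loser.

G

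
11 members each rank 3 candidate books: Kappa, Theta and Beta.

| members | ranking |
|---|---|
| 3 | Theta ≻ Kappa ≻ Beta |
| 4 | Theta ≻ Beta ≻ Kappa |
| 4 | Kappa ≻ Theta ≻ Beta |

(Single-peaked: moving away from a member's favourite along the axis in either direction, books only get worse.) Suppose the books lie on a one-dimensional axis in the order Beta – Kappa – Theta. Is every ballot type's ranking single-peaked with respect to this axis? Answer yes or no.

Axis positions: Beta=1, Kappa=2, Theta=3.
Ballot type 1 (peak Theta at position 3): ranking walks positions 3-2-1, expanding outward from the peak — single-peaked.
Ballot type 2: ranking walks positions 3-1-2; Beta is ranked above Kappa even though Kappa lies between Beta and the peak Theta on the axis — preferences dip and rise again. Not single-peaked.
Ballot type 3 (peak Kappa at position 2): ranking walks positions 2-3-1, expanding outward from the peak — single-peaked.
Ballot type 2 violates single-peakedness, so the profile is not single-peaked on this axis.

no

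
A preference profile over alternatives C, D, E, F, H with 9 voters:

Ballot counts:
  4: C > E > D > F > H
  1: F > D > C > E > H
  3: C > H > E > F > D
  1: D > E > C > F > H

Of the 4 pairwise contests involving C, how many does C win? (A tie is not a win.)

4

C against each rival (9 voters):
C vs D: 4+3 = 7 for C, 2 for D — C by 7–2.
C vs E: 8 to 1, C.
C vs F: 8 to 1, C.
C vs H: C is ranked higher on 4+1+3+1 = 9 ballots, H on 0. C wins 9–0.
C beats D, E, F, H — 4 pairwise wins.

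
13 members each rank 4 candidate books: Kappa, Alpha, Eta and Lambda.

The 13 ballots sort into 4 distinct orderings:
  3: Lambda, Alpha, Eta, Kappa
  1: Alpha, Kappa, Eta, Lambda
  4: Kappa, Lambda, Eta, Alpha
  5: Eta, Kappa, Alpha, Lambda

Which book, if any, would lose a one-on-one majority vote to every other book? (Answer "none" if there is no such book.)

Alpha

Head-to-head results (13 members):
Kappa vs Alpha: Kappa preferred on 4+5 = 9 ballots; Kappa wins 9–4.
Kappa vs Eta: Kappa preferred on 1+4 = 5 ballots; Eta wins 8–5.
Kappa vs Lambda: Kappa, 10–3.
Alpha vs Eta: Eta, 9–4.
Alpha vs Lambda: 6 to 7, Lambda.
Eta–Lambda: Lambda 7–6.
Alpha is beaten in every head-to-head and is the Condorcet loser.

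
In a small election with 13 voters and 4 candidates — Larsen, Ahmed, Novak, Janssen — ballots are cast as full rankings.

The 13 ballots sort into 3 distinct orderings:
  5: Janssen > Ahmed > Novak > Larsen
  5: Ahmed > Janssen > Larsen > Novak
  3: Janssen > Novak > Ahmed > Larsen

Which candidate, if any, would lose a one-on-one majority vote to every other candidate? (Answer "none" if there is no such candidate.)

Larsen

Head-to-head results (13 voters):
Larsen–Ahmed: Ahmed 13–0.
Larsen vs Novak: Novak, 8–5.
Larsen–Janssen: Janssen 13–0.
Ahmed–Novak: Ahmed 10–3.
Ahmed–Janssen: Janssen 8–5.
Novak vs Janssen: Janssen wins 13–0.
Larsen loses to every other candidate — it is the Condorcet loser.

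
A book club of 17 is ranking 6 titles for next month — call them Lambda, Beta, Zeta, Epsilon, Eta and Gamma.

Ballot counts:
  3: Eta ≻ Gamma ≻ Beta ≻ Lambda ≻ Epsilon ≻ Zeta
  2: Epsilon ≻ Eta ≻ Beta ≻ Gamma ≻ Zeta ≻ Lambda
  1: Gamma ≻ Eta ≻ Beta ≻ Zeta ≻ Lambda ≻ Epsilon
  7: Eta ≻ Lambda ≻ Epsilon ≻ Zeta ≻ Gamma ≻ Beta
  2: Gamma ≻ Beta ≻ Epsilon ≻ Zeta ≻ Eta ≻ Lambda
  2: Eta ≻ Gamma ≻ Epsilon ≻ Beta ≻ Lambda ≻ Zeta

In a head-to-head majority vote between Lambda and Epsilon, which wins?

Ballots ranking Lambda above Epsilon: 3 + 1 + 7 = 11.
Ballots ranking Epsilon above Lambda: 17 − 11 = 6.
Lambda wins the head-to-head 11–6.

Lambda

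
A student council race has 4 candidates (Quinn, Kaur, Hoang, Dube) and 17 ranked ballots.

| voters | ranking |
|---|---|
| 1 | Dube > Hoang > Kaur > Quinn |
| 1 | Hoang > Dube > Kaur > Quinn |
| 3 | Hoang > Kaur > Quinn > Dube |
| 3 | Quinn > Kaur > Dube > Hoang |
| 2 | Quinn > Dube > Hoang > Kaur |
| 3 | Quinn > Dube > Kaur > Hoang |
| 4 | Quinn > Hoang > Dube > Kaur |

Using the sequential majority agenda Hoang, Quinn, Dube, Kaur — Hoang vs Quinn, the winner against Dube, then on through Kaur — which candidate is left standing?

Quinn

Round 1: Hoang vs Quinn — 5–12, Quinn advances.
Round 2: Quinn vs Dube — 15–2, Quinn advances.
Round 3: Quinn vs Kaur — 12–5, Quinn advances.
Quinn survives the agenda.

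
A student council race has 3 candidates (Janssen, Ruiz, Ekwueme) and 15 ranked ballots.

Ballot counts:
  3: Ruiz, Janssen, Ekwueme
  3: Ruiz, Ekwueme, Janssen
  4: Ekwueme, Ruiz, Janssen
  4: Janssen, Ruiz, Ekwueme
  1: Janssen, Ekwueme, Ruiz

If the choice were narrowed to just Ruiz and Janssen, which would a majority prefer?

Ruiz

Ballots ranking Ruiz above Janssen: 3 + 3 + 4 = 10.
Ballots ranking Janssen above Ruiz: 15 − 10 = 5.
Ruiz wins the head-to-head 10–5.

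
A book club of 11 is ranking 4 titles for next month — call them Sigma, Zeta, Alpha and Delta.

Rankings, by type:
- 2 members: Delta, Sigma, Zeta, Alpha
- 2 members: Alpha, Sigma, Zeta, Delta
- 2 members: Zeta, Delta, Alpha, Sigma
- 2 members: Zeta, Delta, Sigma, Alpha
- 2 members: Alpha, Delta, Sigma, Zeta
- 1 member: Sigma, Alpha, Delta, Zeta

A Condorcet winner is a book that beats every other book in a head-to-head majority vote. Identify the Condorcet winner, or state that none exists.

none

Head-to-head results (11 members):
Sigma vs Zeta: Sigma, 7–4.
Sigma vs Alpha: Alpha wins 6–5.
Sigma vs Delta: Delta, 8–3.
Zeta vs Alpha: Zeta, 6–5.
Zeta vs Delta: Zeta, 6–5.
Alpha vs Delta: Delta wins 6–5.
Each book drops at least one matchup (Sigma loses to Alpha; Zeta loses to Sigma; Alpha loses to Zeta; Delta loses to Zeta); the cycle Sigma beats Zeta beats Alpha beats Sigma rules out a Condorcet winner.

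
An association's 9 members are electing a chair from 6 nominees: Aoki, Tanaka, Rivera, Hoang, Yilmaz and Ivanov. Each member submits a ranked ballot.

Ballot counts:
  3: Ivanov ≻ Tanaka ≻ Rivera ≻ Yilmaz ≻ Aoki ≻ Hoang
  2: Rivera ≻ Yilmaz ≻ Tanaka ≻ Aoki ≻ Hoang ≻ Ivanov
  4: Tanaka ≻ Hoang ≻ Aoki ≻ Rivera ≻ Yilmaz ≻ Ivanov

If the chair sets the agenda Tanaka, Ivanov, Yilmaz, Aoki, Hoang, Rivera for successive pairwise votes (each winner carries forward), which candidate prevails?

Tanaka

Round 1: Tanaka vs Ivanov — 6–3, Tanaka advances.
Round 2: Tanaka vs Yilmaz — 7–2, Tanaka advances.
Round 3: Tanaka vs Aoki — 9–0, Tanaka advances.
Round 4: Tanaka vs Hoang — 9–0, Tanaka advances.
Round 5: Tanaka vs Rivera — 7–2, Tanaka advances.
Tanaka survives the agenda.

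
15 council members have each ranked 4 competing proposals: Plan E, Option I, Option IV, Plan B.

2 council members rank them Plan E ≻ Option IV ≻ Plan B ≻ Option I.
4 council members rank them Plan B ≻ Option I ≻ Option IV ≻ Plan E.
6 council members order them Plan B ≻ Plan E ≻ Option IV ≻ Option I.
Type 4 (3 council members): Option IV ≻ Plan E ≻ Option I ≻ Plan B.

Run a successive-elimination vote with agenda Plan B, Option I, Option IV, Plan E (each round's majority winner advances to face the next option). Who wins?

Plan B

Round 1: Plan B vs Option I — 12–3, Plan B advances.
Round 2: Plan B vs Option IV — 10–5, Plan B advances.
Round 3: Plan B vs Plan E — 10–5, Plan B advances.
The agenda winner is Plan B.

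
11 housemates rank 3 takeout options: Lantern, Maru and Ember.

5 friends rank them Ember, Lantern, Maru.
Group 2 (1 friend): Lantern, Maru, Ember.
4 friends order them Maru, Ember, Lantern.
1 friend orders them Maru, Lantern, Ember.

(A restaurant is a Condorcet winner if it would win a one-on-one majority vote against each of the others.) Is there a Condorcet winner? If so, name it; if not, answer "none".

Pairwise majorities:
Lantern vs Maru: Lantern is ranked higher on 5+1 = 6 ballots, Maru on 5. Lantern wins 6–5.
Lantern vs Ember: 2 to 9, Ember.
Maru vs Ember: 6 to 5, Maru.
Every restaurant loses at least once (Lantern loses to Ember; Maru loses to Lantern; Ember loses to Maru). The majority relation contains the cycle Lantern beats Maru beats Ember beats Lantern, so there is no Condorcet winner.

none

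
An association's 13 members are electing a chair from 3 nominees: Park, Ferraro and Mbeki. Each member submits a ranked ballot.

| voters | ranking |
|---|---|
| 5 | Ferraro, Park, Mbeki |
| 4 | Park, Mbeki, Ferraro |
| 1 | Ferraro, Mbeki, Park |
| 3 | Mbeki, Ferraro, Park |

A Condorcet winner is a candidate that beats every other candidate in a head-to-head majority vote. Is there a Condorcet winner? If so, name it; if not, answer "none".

Head-to-head results (13 voters):
Park vs Ferraro: 4 for Park, 9 for Ferraro — Ferraro by 9–4.
Park vs Mbeki: 9 to 4, Park.
Ferraro vs Mbeki: Ferraro is ranked higher on 5+1 = 6 ballots, Mbeki on 7. Mbeki wins 7–6.
No candidate is unbeaten: Park loses to Ferraro; Ferraro loses to Mbeki; Mbeki loses to Park. In particular Park beats Mbeki beats Ferraro beats Park is a majority cycle — no Condorcet winner exists.

none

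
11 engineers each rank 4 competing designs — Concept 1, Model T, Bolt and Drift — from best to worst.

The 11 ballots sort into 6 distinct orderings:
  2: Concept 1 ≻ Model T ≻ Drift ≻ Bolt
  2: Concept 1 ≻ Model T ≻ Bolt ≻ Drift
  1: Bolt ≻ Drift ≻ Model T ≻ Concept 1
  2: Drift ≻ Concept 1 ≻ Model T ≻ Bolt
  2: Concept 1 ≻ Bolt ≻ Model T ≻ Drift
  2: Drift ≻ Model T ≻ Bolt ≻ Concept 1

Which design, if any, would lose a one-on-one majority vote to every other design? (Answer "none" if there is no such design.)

Bolt

Pairwise majorities:
Concept 1 vs Model T: Concept 1, 8–3.
Concept 1 vs Bolt: 8 to 3, Concept 1.
Concept 1 vs Drift: Concept 1 preferred on 2+2+2 = 6 ballots; Concept 1 wins 6–5.
Model T vs Bolt: Model T wins 8–3.
Model T vs Drift: 6 to 5, Model T.
Bolt vs Drift: Bolt is ranked higher on 2+1+2 = 5 ballots, Drift on 6. Drift wins 6–5.
Bolt loses to every other design — it is the Condorcet loser.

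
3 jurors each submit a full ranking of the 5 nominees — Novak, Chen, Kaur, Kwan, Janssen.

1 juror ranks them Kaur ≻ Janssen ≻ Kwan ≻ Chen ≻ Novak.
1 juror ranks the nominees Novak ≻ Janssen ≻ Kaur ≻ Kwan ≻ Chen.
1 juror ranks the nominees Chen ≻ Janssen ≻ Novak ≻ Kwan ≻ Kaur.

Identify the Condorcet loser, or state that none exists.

Head-to-head results (3 jurors):
Novak vs Chen: 1 to 2, Chen.
Novak vs Kaur: Novak wins 2–1.
Novak vs Kwan: Novak wins 2–1.
Novak vs Janssen: Janssen, 2–1.
Chen vs Kaur: 1 to 2, Kaur.
Chen–Kwan: Kwan 2–1.
Chen–Janssen: Janssen 2–1.
Kaur vs Kwan: Kaur wins 2–1.
Kaur vs Janssen: Kaur is ranked higher on 1 ballot, Janssen on 2. Janssen wins 2–1.
Kwan vs Janssen: 0 for Kwan, 3 for Janssen — Janssen by 3–0.
Every nominee wins at least one matchup (Novak beats Kaur; Chen beats Novak; Kaur beats Chen; Kwan beats Chen; Janssen beats Novak), so there is no Condorcet loser.

none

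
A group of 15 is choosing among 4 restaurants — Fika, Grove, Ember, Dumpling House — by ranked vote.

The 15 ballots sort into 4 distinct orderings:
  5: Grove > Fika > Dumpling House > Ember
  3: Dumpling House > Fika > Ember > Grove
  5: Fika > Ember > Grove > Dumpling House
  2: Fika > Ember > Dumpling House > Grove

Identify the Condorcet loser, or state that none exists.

none

Head-to-head results (15 friends):
Fika vs Grove: 3+5+2 = 10 for Fika, 5 for Grove — Fika by 10–5.
Fika–Ember: Fika 15–0.
Fika vs Dumpling House: Fika preferred on 5+5+2 = 12 ballots; Fika wins 12–3.
Grove vs Ember: Ember wins 10–5.
Grove vs Dumpling House: Grove preferred on 5+5 = 10 ballots; Grove wins 10–5.
Ember vs Dumpling House: 5+2 = 7 for Ember, 8 for Dumpling House — Dumpling House by 8–7.
Every restaurant wins at least one matchup (Fika beats Grove; Grove beats Dumpling House; Ember beats Grove; Dumpling House beats Ember), so there is no Condorcet loser.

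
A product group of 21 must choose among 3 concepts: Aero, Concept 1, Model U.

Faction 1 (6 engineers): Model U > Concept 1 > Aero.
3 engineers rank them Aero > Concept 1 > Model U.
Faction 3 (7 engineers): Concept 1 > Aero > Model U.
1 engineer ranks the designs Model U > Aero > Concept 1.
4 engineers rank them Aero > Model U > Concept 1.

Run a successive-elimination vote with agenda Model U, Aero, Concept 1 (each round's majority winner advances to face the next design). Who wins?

Concept 1

Round 1: Model U vs Aero — 7–14, Aero advances.
Round 2: Aero vs Concept 1 — 8–13, Concept 1 advances.
Concept 1 survives the agenda.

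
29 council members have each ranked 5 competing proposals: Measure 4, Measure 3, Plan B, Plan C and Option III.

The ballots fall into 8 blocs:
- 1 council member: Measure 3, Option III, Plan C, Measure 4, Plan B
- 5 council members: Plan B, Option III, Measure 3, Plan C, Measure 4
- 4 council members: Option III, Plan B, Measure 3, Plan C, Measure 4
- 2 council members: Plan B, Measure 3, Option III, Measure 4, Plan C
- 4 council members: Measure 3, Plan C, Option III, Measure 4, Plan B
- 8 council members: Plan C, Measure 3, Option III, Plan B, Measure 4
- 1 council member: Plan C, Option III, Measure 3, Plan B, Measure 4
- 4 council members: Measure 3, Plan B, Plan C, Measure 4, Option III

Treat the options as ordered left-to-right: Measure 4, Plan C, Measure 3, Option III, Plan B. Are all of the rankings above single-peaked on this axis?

no

Axis positions: Measure 4=1, Plan C=2, Measure 3=3, Option III=4, Plan B=5.
Bloc 1 (peak Measure 3 at position 3): ranking walks positions 3-4-2-1-5, expanding outward from the peak — single-peaked.
Bloc 2 (peak Plan B at position 5): ranking walks positions 5-4-3-2-1, expanding outward from the peak — single-peaked.
Bloc 3 (peak Option III at position 4): ranking walks positions 4-5-3-2-1, expanding outward from the peak — single-peaked.
Bloc 4: ranking walks positions 5-3-4-1-2; Measure 3 is ranked above Option III even though Option III lies between Measure 3 and the peak Plan B on the axis — preferences dip and rise again. Not single-peaked.
Bloc 5 (peak Measure 3 at position 3): ranking walks positions 3-2-4-1-5, expanding outward from the peak — single-peaked.
Bloc 6 (peak Plan C at position 2): ranking walks positions 2-3-4-5-1, expanding outward from the peak — single-peaked.
Bloc 7: ranking walks positions 2-4-3-5-1; Option III is ranked above Measure 3 even though Measure 3 lies between Option III and the peak Plan C on the axis — preferences dip and rise again. Not single-peaked.
Bloc 8: ranking walks positions 3-5-2-1-4; Plan B is ranked above Option III even though Option III lies between Plan B and the peak Measure 3 on the axis — preferences dip and rise again. Not single-peaked.
Bloc 4 violates single-peakedness, so the profile is not single-peaked on this axis.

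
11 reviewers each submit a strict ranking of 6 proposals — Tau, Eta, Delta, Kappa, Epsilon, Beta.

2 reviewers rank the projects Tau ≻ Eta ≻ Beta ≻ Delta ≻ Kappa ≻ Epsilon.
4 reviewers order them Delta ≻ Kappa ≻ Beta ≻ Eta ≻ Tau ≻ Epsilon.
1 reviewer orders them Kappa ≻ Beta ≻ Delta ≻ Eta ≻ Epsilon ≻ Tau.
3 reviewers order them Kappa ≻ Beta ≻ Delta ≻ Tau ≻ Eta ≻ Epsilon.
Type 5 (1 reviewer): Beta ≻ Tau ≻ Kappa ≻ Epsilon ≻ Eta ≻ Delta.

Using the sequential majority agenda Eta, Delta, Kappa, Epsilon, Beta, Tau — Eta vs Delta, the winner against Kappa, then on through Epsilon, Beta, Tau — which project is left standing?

Round 1: Eta vs Delta — 3–8, Delta advances.
Round 2: Delta vs Kappa — 6–5, Delta advances.
Round 3: Delta vs Epsilon — 10–1, Delta advances.
Round 4: Delta vs Beta — 4–7, Beta advances.
Round 5: Beta vs Tau — 9–2, Beta advances.
The agenda winner is Beta.

Beta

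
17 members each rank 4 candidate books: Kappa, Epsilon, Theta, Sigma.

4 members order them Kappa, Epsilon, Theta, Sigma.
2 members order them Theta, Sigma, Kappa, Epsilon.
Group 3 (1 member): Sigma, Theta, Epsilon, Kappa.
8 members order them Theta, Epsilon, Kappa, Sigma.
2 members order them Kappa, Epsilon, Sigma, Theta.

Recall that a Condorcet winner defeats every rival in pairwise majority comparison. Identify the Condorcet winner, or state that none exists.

Theta

Check each pair by majority over 17 ballots:
Kappa–Epsilon: Epsilon 9–8.
Kappa–Theta: Theta 11–6.
Kappa–Sigma: Kappa 14–3.
Epsilon vs Theta: Theta, 11–6.
Epsilon–Sigma: Epsilon 14–3.
Theta vs Sigma: Theta, 14–3.
Theta defeats every rival head-to-head and is the Condorcet winner.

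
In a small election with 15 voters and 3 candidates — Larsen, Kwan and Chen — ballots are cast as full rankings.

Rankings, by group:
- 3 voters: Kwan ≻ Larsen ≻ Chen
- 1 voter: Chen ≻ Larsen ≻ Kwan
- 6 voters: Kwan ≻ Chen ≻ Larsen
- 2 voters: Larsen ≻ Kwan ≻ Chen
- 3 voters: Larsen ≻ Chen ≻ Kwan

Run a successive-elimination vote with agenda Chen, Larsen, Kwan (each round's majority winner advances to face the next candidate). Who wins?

Round 1: Chen vs Larsen — 7–8, Larsen advances.
Round 2: Larsen vs Kwan — 6–9, Kwan advances.
Kwan survives the agenda.

Kwan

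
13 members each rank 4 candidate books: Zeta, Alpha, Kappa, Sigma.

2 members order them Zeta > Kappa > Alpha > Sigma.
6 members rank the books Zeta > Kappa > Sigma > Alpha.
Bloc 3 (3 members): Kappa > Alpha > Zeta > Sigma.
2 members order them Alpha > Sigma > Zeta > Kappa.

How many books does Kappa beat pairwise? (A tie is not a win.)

2

Kappa against each rival (13 members):
Kappa vs Zeta: Kappa preferred on 3 ballots; Zeta wins 10–3.
Kappa vs Alpha: Kappa wins 11–2.
Kappa vs Sigma: Kappa is ranked higher on 2+6+3 = 11 ballots, Sigma on 2. Kappa wins 11–2.
Kappa beats Alpha, Sigma; loses to Zeta — 2 pairwise wins.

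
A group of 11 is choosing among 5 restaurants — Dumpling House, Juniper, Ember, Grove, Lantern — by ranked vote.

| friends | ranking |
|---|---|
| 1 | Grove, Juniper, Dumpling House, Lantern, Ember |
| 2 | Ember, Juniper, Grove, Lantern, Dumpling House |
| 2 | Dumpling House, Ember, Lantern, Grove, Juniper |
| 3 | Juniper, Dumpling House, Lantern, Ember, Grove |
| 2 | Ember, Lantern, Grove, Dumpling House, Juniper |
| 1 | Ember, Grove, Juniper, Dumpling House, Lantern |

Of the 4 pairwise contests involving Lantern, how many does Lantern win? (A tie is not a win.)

Lantern against each rival (11 friends):
Lantern–Dumpling House: Dumpling House 7–4.
Lantern vs Juniper: 2+2 = 4 for Lantern, 7 for Juniper — Juniper by 7–4.
Lantern vs Ember: Lantern is ranked higher on 1+3 = 4 ballots, Ember on 7. Ember wins 7–4.
Lantern vs Grove: 7 to 4, Lantern.
Lantern beats Grove; loses to Dumpling House, Juniper, Ember — 1 pairwise win.

1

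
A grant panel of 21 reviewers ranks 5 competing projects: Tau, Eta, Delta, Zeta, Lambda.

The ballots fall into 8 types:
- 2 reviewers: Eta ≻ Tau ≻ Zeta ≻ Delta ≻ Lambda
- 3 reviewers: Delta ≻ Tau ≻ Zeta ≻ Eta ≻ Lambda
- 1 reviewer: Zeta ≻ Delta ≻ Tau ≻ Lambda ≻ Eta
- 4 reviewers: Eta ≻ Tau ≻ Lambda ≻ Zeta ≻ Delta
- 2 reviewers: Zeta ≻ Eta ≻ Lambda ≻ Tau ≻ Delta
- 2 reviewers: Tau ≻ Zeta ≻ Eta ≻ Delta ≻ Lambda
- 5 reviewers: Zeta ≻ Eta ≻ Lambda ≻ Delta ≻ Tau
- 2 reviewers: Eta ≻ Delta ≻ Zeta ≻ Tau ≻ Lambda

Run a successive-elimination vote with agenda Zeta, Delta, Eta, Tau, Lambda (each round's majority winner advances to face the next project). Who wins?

Round 1: Zeta vs Delta — 16–5, Zeta advances.
Round 2: Zeta vs Eta — 13–8, Zeta advances.
Round 3: Zeta vs Tau — 10–11, Tau advances.
Round 4: Tau vs Lambda — 14–7, Tau advances.
The agenda winner is Tau.

Tau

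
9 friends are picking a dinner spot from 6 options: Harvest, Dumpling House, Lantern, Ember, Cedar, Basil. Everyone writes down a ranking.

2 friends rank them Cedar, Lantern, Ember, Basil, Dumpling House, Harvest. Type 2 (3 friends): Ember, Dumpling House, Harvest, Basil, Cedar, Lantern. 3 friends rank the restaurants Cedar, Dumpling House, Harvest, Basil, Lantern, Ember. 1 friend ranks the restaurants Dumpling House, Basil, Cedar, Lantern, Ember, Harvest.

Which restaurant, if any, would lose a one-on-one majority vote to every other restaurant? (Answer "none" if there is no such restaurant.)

Pairwise majorities:
Harvest–Dumpling House: Dumpling House 9–0.
Harvest vs Lantern: 6 to 3, Harvest.
Harvest vs Ember: Ember wins 6–3.
Harvest vs Cedar: Cedar wins 6–3.
Harvest vs Basil: Harvest wins 6–3.
Dumpling House–Lantern: Dumpling House 7–2.
Dumpling House–Ember: Ember 5–4.
Dumpling House vs Cedar: Cedar wins 5–4.
Dumpling House vs Basil: 3+3+1 = 7 for Dumpling House, 2 for Basil — Dumpling House by 7–2.
Lantern vs Ember: 6 to 3, Lantern.
Lantern vs Cedar: Lantern is ranked higher on 0 ballots, Cedar on 9. Cedar wins 9–0.
Lantern vs Basil: 2 to 7, Basil.
Ember vs Cedar: Cedar, 6–3.
Ember vs Basil: Ember preferred on 2+3 = 5 ballots; Ember wins 5–4.
Cedar vs Basil: 5 to 4, Cedar.
No restaurant is winless: Harvest beats Lantern; Dumpling House beats Harvest; Lantern beats Ember; Ember beats Harvest; Cedar beats Harvest; Basil beats Lantern. There is no Condorcet loser.

none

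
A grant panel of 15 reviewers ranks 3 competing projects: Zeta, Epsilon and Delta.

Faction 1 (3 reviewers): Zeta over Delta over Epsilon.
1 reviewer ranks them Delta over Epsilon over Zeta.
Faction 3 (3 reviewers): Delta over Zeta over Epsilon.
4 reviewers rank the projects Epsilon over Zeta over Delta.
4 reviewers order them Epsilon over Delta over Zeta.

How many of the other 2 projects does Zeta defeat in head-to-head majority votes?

0

Zeta against each rival (15 reviewers):
Zeta vs Epsilon: 6 to 9, Epsilon.
Zeta vs Delta: Delta wins 8–7.
Zeta beats no one; loses to Epsilon, Delta — 0 pairwise wins.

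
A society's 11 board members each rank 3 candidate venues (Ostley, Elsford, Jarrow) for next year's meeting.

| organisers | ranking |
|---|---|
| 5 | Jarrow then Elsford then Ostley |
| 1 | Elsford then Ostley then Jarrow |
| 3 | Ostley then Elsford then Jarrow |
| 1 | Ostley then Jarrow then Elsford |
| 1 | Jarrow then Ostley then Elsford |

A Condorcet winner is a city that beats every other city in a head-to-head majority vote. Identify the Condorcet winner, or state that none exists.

Jarrow

Head-to-head results (11 organisers):
Ostley vs Elsford: Elsford, 6–5.
Ostley–Jarrow: Jarrow 6–5.
Elsford vs Jarrow: Jarrow wins 7–4.
Jarrow defeats every rival head-to-head and is the Condorcet winner.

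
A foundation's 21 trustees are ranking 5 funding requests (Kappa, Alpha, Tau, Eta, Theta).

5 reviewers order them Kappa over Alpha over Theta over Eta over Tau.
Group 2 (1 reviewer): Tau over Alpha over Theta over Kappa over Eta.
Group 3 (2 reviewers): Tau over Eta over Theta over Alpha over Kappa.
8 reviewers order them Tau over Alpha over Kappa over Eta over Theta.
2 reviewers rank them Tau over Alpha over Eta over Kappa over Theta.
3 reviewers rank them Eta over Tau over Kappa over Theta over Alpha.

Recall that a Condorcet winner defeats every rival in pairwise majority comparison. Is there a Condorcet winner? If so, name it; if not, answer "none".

Tau

Pairwise majorities:
Kappa vs Alpha: Alpha, 13–8.
Kappa vs Tau: 5 for Kappa, 16 for Tau — Tau by 16–5.
Kappa–Eta: Kappa 14–7.
Kappa vs Theta: Kappa, 18–3.
Alpha vs Tau: Tau wins 16–5.
Alpha vs Eta: Alpha wins 16–5.
Alpha vs Theta: Alpha preferred on 5+1+8+2 = 16 ballots; Alpha wins 16–5.
Tau vs Eta: 1+2+8+2 = 13 for Tau, 8 for Eta — Tau by 13–8.
Tau vs Theta: Tau wins 16–5.
Eta vs Theta: Eta is ranked higher on 2+8+2+3 = 15 ballots, Theta on 6. Eta wins 15–6.
Only Tau has no losses; Tau is the Condorcet winner.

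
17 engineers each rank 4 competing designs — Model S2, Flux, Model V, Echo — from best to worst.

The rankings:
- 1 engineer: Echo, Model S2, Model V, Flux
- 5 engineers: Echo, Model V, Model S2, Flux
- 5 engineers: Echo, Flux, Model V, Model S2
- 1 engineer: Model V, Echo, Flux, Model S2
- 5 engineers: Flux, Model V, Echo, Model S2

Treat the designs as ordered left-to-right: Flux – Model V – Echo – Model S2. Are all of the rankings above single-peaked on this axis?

no

Axis positions: Flux=1, Model V=2, Echo=3, Model S2=4.
Ballot type 1 (peak Echo at position 3): ranking walks positions 3-4-2-1, expanding outward from the peak — single-peaked.
Ballot type 2 (peak Echo at position 3): ranking walks positions 3-2-4-1, expanding outward from the peak — single-peaked.
Ballot type 3: ranking walks positions 3-1-2-4; Flux is ranked above Model V even though Model V lies between Flux and the peak Echo on the axis — preferences dip and rise again. Not single-peaked.
Ballot type 4 (peak Model V at position 2): ranking walks positions 2-3-1-4, expanding outward from the peak — single-peaked.
Ballot type 5 (peak Flux at position 1): ranking walks positions 1-2-3-4, expanding outward from the peak — single-peaked.
Ballot type 3 violates single-peakedness, so the profile is not single-peaked on this axis.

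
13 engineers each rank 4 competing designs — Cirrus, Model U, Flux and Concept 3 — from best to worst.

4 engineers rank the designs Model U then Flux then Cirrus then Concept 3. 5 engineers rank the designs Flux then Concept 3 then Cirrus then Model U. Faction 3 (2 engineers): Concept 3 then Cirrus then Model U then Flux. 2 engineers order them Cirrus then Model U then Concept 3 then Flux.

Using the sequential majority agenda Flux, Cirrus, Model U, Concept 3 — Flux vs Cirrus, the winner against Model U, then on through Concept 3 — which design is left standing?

Round 1: Flux vs Cirrus — 9–4, Flux advances.
Round 2: Flux vs Model U — 5–8, Model U advances.
Round 3: Model U vs Concept 3 — 6–7, Concept 3 advances.
The agenda winner is Concept 3.

Concept 3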